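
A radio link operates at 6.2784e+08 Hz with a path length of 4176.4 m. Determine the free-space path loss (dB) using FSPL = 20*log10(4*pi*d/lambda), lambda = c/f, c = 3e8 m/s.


lambda = c / f = 3.0000e+08 / 6.2784e+08 = 0.4778287 m
FSPL = 20 * log10(4*pi*4176.4/0.4778287) = 100.8 dB

100.8 dB


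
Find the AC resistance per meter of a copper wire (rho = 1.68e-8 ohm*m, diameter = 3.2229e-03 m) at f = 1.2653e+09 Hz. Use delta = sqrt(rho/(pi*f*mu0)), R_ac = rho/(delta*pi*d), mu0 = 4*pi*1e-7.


delta = sqrt(1.68e-8 / (pi * 1.2653e+09 * 4*pi*1e-7)) = 1.833910e-06 m
R_ac = 1.68e-8 / (1.833910e-06 * pi * 3.2229e-03) = 0.9048 ohm/m

0.9048 ohm/m


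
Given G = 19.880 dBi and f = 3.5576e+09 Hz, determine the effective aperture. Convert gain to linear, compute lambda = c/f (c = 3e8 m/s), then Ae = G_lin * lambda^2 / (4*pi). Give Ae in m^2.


lambda = c / f = 3.0000e+08 / 3.5576e+09 = 0.08432651 m
G_linear = 10^(19.880/10) = 97.27472
Ae = G_linear * lambda^2 / (4*pi) = 97.27472 * 0.08432651^2 / (4*pi) = 0.05505 m^2

0.05505 m^2


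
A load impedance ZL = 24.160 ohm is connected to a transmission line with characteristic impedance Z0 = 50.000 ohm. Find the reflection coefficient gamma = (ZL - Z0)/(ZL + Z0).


gamma = (24.160 - 50.000) / (24.160 + 50.000) = -0.3484

-0.3484


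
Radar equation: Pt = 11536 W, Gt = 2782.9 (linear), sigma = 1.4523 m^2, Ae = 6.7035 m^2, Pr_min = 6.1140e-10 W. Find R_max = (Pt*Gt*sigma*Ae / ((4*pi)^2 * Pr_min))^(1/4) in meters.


R^4 = 11536*2782.9*1.4523*6.7035 / ((4*pi)^2 * 6.1140e-10) = 3.237171e+15
R_max = 3.237171e+15^0.25 = 7543 m

7543 m


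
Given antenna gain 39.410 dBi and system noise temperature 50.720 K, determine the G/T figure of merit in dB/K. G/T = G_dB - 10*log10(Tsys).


G/T = 39.410 - 10*log10(50.720) = 39.410 - 17.05179 = 22.36 dB/K

22.36 dB/K


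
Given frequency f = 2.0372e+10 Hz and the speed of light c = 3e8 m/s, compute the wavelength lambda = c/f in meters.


lambda = c / f = 3.0000e+08 / 2.0372e+10 = 0.01473 m

0.01473 m


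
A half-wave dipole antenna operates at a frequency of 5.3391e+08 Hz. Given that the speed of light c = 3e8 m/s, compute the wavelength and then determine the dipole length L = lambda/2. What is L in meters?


lambda = c / f = 3.0000e+08 / 5.3391e+08 = 0.5618925 m
L = lambda / 2 = 0.5618925 / 2 = 0.2809 m

0.2809 m


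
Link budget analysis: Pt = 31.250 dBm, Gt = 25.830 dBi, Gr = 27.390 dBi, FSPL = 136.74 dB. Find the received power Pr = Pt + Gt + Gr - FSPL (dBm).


Pr = 31.250 + 25.830 + 27.390 - 136.74 = -52.27 dBm

-52.27 dBm


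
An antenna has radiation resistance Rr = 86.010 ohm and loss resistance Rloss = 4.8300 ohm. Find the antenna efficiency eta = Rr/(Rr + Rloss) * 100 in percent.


eta = 86.010 / (86.010 + 4.8300) * 100 = 94.68%

94.68%


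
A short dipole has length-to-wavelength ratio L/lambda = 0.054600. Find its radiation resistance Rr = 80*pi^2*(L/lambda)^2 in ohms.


Rr = 80 * pi^2 * (0.054600)^2 = 80 * 9.869604 * 2.981160e-03 = 2.354 ohm

2.354 ohm


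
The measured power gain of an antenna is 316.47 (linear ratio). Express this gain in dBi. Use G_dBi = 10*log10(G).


G_dBi = 10 * log10(316.47) = 25.00 dBi

25.00 dBi


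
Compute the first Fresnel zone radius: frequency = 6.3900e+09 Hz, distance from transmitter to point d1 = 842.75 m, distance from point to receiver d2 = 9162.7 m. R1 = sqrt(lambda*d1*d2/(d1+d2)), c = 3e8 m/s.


lambda = c / f = 3.0000e+08 / 6.3900e+09 = 0.04694836 m
R1 = sqrt(0.04694836 * 842.75 * 9162.7 / (842.75 + 9162.7)) = 6.019 m

6.019 m


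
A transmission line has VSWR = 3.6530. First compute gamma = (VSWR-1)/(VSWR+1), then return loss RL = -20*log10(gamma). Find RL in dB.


gamma = (3.6530 - 1) / (3.6530 + 1) = 0.5701698
RL = -20 * log10(0.5701698) = 4.880 dB

4.880 dB


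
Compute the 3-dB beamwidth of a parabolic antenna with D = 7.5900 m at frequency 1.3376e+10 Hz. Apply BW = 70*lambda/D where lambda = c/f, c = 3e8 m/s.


lambda = c / f = 3.0000e+08 / 1.3376e+10 = 0.02242823 m
BW = 70 * 0.02242823 / 7.5900 = 0.2068 deg

0.2068 deg


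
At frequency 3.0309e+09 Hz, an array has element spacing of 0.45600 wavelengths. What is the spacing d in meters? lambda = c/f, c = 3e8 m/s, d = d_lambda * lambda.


lambda = c / f = 3.0000e+08 / 3.0309e+09 = 0.09898050 m
d = 0.45600 * 0.09898050 = 0.04514 m

0.04514 m


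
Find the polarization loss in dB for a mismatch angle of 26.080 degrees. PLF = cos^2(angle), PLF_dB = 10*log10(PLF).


PLF_linear = cos^2(26.080 deg) = 0.8067293
PLF_dB = 10 * log10(0.8067293) = -0.9327 dB

-0.9327 dB


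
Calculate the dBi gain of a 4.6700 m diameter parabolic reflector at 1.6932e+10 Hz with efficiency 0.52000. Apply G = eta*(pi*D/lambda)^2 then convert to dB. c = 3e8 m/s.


lambda = c / f = 3.0000e+08 / 1.6932e+10 = 0.01771793 m
G_linear = 0.52000 * (pi * 4.6700 / 0.01771793)^2 = 356542.2
G_dBi = 10 * log10(356542.2) = 55.52 dBi

55.52 dBi


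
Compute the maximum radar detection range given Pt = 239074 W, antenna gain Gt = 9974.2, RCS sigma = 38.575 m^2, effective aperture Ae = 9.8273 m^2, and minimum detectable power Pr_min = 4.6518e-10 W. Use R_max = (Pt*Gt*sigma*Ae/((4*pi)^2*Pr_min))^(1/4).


R^4 = 239074*9974.2*38.575*9.8273 / ((4*pi)^2 * 4.6518e-10) = 1.230580e+19
R_max = 1.230580e+19^0.25 = 59228 m

59228 m


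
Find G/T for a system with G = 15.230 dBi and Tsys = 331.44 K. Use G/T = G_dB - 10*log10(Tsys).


G/T = 15.230 - 10*log10(331.44) = 15.230 - 25.20405 = -9.974 dB/K

-9.974 dB/K


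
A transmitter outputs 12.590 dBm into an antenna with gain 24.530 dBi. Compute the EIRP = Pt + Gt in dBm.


EIRP = Pt + Gt = 12.590 + 24.530 = 37.12 dBm

37.12 dBm


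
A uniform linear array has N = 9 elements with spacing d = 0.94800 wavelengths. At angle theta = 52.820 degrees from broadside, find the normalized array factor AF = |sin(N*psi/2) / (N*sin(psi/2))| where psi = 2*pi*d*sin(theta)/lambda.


psi = 2*pi*0.94800*sin(52.820 deg) = 4.745755 rad
AF = |sin(9*4.745755/2) / (9*sin(4.745755/2))| = 0.09484

0.09484


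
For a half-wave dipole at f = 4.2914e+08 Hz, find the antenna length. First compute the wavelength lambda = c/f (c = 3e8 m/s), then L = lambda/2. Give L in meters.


lambda = c / f = 3.0000e+08 / 4.2914e+08 = 0.6990726 m
L = lambda / 2 = 0.6990726 / 2 = 0.3495 m

0.3495 m


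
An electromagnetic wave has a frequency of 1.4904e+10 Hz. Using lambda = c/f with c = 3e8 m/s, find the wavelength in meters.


lambda = c / f = 3.0000e+08 / 1.4904e+10 = 0.02013 m

0.02013 m


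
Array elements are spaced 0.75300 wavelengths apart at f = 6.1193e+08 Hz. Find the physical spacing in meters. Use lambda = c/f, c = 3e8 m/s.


lambda = c / f = 3.0000e+08 / 6.1193e+08 = 0.4902522 m
d = 0.75300 * 0.4902522 = 0.3692 m

0.3692 m


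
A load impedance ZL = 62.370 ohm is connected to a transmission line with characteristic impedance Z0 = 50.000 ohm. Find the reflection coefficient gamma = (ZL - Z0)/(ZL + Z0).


gamma = (62.370 - 50.000) / (62.370 + 50.000) = 0.1101

0.1101


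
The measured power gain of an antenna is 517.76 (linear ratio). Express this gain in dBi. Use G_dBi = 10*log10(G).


G_dBi = 10 * log10(517.76) = 27.14 dBi

27.14 dBi


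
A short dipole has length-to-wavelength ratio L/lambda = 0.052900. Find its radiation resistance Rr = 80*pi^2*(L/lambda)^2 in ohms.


Rr = 80 * pi^2 * (0.052900)^2 = 80 * 9.869604 * 2.798410e-03 = 2.210 ohm

2.210 ohm


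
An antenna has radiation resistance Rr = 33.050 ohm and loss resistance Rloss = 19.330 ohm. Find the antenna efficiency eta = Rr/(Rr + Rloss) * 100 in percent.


eta = 33.050 / (33.050 + 19.330) * 100 = 63.10%

63.10%


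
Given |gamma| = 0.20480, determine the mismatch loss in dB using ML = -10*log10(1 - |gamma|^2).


ML = -10 * log10(1 - 0.20480^2) = -10 * log10(0.95805696) = 0.1861 dB

0.1861 dB


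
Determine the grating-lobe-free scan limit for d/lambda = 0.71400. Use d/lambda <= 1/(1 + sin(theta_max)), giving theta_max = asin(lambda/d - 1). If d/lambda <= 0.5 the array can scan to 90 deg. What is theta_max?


lambda/d - 1 = 1/0.71400 - 1 = 0.4005602
theta_max = asin(0.4005602) = 23.61 deg

23.61 deg


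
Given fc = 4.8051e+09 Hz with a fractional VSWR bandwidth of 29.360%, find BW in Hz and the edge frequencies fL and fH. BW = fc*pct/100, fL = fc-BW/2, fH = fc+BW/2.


BW = 4.8051e+09 * 29.360/100 = 1.410777e+09 Hz
fL = 4.8051e+09 - 1.410777e+09/2 = 4.100e+09 Hz
fH = 4.8051e+09 + 1.410777e+09/2 = 5.510e+09 Hz

BW=1.411e+09 Hz, fL=4.100e+09 Hz, fH=5.510e+09 Hz


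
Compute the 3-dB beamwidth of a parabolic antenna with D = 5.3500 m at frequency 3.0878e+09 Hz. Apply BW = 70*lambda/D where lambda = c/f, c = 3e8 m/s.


lambda = c / f = 3.0000e+08 / 3.0878e+09 = 0.09715655 m
BW = 70 * 0.09715655 / 5.3500 = 1.271 deg

1.271 deg


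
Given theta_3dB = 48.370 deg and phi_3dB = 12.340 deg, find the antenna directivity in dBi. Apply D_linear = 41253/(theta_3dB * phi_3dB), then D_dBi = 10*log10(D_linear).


D_linear = 41253 / (48.370 * 12.340) = 69.11372
D_dBi = 10 * log10(69.11372) = 18.40 dBi

18.40 dBi


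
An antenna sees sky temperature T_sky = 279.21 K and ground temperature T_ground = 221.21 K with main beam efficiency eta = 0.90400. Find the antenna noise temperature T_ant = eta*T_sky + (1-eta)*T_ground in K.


T_ant = 0.90400 * 279.21 + (1 - 0.90400) * 221.21 = 273.6 K

273.6 K


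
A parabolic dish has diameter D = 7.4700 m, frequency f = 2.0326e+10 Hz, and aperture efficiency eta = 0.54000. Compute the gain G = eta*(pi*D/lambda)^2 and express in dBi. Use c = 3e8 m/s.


lambda = c / f = 3.0000e+08 / 2.0326e+10 = 0.01475942 m
G_linear = 0.54000 * (pi * 7.4700 / 0.01475942)^2 = 1.365200e+06
G_dBi = 10 * log10(1.365200e+06) = 61.35 dBi

61.35 dBi


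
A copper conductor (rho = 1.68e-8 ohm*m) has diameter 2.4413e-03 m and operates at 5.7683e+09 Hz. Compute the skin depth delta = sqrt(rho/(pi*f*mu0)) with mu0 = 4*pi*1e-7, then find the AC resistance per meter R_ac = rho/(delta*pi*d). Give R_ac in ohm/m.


delta = sqrt(1.68e-8 / (pi * 5.7683e+09 * 4*pi*1e-7)) = 8.589163e-07 m
R_ac = 1.68e-8 / (8.589163e-07 * pi * 2.4413e-03) = 2.550 ohm/m

2.550 ohm/m


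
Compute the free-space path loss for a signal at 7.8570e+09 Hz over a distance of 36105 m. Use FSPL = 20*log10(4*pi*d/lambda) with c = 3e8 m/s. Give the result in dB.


lambda = c / f = 3.0000e+08 / 7.8570e+09 = 0.03818251 m
FSPL = 20 * log10(4*pi*36105/0.03818251) = 141.5 dB

141.5 dB


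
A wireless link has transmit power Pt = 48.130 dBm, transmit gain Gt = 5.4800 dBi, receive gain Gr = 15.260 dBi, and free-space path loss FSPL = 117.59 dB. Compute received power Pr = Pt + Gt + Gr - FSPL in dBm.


Pr = 48.130 + 5.4800 + 15.260 - 117.59 = -48.72 dBm

-48.72 dBm


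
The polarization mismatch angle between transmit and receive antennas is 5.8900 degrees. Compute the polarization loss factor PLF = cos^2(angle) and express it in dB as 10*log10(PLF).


PLF_linear = cos^2(5.8900 deg) = 0.9894694
PLF_dB = 10 * log10(0.9894694) = -0.04598 dB

-0.04598 dB


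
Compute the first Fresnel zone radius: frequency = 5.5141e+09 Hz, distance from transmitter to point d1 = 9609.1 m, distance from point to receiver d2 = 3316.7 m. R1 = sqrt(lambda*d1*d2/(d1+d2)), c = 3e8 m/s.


lambda = c / f = 3.0000e+08 / 5.5141e+09 = 0.05440598 m
R1 = sqrt(0.05440598 * 9609.1 * 3316.7 / (9609.1 + 3316.7)) = 11.58 m

11.58 m


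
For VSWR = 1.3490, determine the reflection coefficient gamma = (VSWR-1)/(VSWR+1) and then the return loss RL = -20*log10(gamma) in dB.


gamma = (1.3490 - 1) / (1.3490 + 1) = 0.1485739
RL = -20 * log10(0.1485739) = 16.56 dB

16.56 dB


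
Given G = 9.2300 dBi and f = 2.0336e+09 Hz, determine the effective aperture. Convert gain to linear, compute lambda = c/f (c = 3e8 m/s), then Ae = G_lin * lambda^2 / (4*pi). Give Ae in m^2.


lambda = c / f = 3.0000e+08 / 2.0336e+09 = 0.1475216 m
G_linear = 10^(9.2300/10) = 8.375293
Ae = G_linear * lambda^2 / (4*pi) = 8.375293 * 0.1475216^2 / (4*pi) = 0.01450 m^2

0.01450 m^2


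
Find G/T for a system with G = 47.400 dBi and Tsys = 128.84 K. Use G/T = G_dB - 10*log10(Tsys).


G/T = 47.400 - 10*log10(128.84) = 47.400 - 21.10051 = 26.30 dB/K

26.30 dB/K


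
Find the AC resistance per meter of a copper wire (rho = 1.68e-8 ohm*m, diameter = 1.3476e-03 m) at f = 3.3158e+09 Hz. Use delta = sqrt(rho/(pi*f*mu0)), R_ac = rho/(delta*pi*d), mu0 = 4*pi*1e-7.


delta = sqrt(1.68e-8 / (pi * 3.3158e+09 * 4*pi*1e-7)) = 1.132871e-06 m
R_ac = 1.68e-8 / (1.132871e-06 * pi * 1.3476e-03) = 3.503 ohm/m

3.503 ohm/m


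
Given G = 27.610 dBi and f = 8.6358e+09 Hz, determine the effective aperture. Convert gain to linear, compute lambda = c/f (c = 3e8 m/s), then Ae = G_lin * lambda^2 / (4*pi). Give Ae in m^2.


lambda = c / f = 3.0000e+08 / 8.6358e+09 = 0.03473911 m
G_linear = 10^(27.610/10) = 576.7665
Ae = G_linear * lambda^2 / (4*pi) = 576.7665 * 0.03473911^2 / (4*pi) = 0.05539 m^2

0.05539 m^2


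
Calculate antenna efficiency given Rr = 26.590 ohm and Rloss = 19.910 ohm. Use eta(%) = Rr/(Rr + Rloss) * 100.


eta = 26.590 / (26.590 + 19.910) * 100 = 57.18%

57.18%


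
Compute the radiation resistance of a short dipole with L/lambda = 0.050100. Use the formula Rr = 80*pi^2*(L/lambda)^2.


Rr = 80 * pi^2 * (0.050100)^2 = 80 * 9.869604 * 2.510010e-03 = 1.982 ohm

1.982 ohm


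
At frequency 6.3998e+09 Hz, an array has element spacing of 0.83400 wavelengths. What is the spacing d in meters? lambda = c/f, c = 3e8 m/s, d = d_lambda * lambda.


lambda = c / f = 3.0000e+08 / 6.3998e+09 = 0.04687646 m
d = 0.83400 * 0.04687646 = 0.03909 m

0.03909 m


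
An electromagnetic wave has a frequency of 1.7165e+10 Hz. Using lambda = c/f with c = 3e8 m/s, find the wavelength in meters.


lambda = c / f = 3.0000e+08 / 1.7165e+10 = 0.01748 m

0.01748 m


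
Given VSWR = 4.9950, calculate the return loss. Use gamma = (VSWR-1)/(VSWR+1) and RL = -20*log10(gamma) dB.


gamma = (4.9950 - 1) / (4.9950 + 1) = 0.6663887
RL = -20 * log10(0.6663887) = 3.525 dB

3.525 dB


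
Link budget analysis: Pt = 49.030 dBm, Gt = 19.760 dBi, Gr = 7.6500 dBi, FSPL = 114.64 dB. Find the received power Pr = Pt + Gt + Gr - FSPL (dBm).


Pr = 49.030 + 19.760 + 7.6500 - 114.64 = -38.20 dBm

-38.20 dBm


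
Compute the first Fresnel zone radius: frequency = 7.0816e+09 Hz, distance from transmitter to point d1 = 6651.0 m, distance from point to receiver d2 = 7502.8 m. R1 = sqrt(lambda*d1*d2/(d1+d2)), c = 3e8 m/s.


lambda = c / f = 3.0000e+08 / 7.0816e+09 = 0.04236331 m
R1 = sqrt(0.04236331 * 6651.0 * 7502.8 / (6651.0 + 7502.8)) = 12.22 m

12.22 m


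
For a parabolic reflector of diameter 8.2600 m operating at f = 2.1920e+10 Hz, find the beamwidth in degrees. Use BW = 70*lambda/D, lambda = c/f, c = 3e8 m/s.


lambda = c / f = 3.0000e+08 / 2.1920e+10 = 0.01368613 m
BW = 70 * 0.01368613 / 8.2600 = 0.1160 deg

0.1160 deg


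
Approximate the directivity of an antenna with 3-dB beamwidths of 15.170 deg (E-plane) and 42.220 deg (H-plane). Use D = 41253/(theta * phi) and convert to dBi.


D_linear = 41253 / (15.170 * 42.220) = 64.40977
D_dBi = 10 * log10(64.40977) = 18.09 dBi

18.09 dBi


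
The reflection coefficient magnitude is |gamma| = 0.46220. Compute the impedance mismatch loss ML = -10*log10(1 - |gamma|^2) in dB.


ML = -10 * log10(1 - 0.46220^2) = -10 * log10(0.78637116) = 1.044 dB

1.044 dB


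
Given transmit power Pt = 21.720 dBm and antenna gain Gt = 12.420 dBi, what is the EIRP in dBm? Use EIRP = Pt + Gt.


EIRP = Pt + Gt = 21.720 + 12.420 = 34.14 dBm

34.14 dBm


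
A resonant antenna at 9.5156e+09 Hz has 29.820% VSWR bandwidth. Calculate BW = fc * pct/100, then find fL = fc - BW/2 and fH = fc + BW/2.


BW = 9.5156e+09 * 29.820/100 = 2.837552e+09 Hz
fL = 9.5156e+09 - 2.837552e+09/2 = 8.097e+09 Hz
fH = 9.5156e+09 + 2.837552e+09/2 = 1.093e+10 Hz

BW=2.838e+09 Hz, fL=8.097e+09 Hz, fH=1.093e+10 Hz


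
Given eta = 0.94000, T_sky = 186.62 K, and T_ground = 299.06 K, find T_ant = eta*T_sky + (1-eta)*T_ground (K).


T_ant = 0.94000 * 186.62 + (1 - 0.94000) * 299.06 = 193.4 K

193.4 K


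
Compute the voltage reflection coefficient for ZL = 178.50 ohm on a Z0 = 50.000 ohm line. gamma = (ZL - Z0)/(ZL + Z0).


gamma = (178.50 - 50.000) / (178.50 + 50.000) = 0.5624

0.5624


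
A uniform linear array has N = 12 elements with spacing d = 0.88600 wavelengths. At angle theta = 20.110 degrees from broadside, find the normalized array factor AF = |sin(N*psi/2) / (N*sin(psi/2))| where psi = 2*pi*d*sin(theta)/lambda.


psi = 2*pi*0.88600*sin(20.110 deg) = 1.914032 rad
AF = |sin(12*1.914032/2) / (12*sin(1.914032/2))| = 0.09001

0.09001


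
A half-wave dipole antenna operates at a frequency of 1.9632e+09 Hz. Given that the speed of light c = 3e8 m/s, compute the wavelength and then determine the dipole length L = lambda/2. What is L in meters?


lambda = c / f = 3.0000e+08 / 1.9632e+09 = 0.1528117 m
L = lambda / 2 = 0.1528117 / 2 = 0.07641 m

0.07641 m


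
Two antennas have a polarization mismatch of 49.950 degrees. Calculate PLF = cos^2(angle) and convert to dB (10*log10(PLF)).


PLF_linear = cos^2(49.950 deg) = 0.4140354
PLF_dB = 10 * log10(0.4140354) = -3.830 dB

-3.830 dB


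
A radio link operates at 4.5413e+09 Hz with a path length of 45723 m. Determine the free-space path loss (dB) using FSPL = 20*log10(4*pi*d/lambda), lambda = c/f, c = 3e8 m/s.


lambda = c / f = 3.0000e+08 / 4.5413e+09 = 0.06606038 m
FSPL = 20 * log10(4*pi*45723/0.06606038) = 138.8 dB

138.8 dB


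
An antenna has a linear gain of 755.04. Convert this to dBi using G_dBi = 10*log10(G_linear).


G_dBi = 10 * log10(755.04) = 28.78 dBi

28.78 dBi


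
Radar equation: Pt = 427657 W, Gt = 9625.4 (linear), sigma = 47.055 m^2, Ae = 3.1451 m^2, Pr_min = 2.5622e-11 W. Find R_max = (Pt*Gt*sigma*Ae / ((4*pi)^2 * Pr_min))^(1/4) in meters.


R^4 = 427657*9625.4*47.055*3.1451 / ((4*pi)^2 * 2.5622e-11) = 1.505642e+20
R_max = 1.505642e+20^0.25 = 110772 m

110772 m


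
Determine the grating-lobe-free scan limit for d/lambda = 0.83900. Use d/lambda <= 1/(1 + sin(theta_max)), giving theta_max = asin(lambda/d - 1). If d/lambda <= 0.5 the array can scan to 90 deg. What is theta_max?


lambda/d - 1 = 1/0.83900 - 1 = 0.1918951
theta_max = asin(0.1918951) = 11.06 deg

11.06 deg


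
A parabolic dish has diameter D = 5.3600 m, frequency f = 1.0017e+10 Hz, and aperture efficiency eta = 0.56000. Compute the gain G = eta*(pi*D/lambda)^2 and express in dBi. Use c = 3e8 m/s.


lambda = c / f = 3.0000e+08 / 1.0017e+10 = 0.02994909 m
G_linear = 0.56000 * (pi * 5.3600 / 0.02994909)^2 = 177031.3
G_dBi = 10 * log10(177031.3) = 52.48 dBi

52.48 dBi


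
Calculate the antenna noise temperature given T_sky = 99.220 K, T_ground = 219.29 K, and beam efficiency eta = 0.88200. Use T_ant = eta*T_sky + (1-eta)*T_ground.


T_ant = 0.88200 * 99.220 + (1 - 0.88200) * 219.29 = 113.4 K

113.4 K


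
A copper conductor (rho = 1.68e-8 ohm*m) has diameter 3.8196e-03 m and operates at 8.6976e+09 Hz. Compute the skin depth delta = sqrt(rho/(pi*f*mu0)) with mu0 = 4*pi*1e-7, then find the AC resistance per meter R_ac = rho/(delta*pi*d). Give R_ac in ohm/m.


delta = sqrt(1.68e-8 / (pi * 8.6976e+09 * 4*pi*1e-7)) = 6.994796e-07 m
R_ac = 1.68e-8 / (6.994796e-07 * pi * 3.8196e-03) = 2.002 ohm/m

2.002 ohm/m


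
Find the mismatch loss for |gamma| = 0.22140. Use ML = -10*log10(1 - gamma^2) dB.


ML = -10 * log10(1 - 0.22140^2) = -10 * log10(0.95098204) = 0.2183 dB

0.2183 dB


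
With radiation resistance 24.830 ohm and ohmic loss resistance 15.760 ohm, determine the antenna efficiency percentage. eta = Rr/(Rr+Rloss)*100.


eta = 24.830 / (24.830 + 15.760) * 100 = 61.17%

61.17%


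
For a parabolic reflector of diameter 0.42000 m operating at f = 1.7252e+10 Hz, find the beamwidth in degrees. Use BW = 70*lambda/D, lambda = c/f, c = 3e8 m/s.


lambda = c / f = 3.0000e+08 / 1.7252e+10 = 0.01738929 m
BW = 70 * 0.01738929 / 0.42000 = 2.898 deg

2.898 deg


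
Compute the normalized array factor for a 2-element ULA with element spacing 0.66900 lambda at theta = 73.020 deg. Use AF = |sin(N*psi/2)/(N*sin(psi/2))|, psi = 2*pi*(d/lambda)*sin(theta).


psi = 2*pi*0.66900*sin(73.020 deg) = 4.020209 rad
AF = |sin(2*4.020209/2) / (2*sin(4.020209/2))| = 0.4253

0.4253


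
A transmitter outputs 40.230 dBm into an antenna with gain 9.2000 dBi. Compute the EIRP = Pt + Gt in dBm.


EIRP = Pt + Gt = 40.230 + 9.2000 = 49.43 dBm

49.43 dBm


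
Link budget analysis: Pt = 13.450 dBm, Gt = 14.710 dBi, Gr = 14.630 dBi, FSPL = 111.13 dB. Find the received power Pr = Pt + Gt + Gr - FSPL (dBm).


Pr = 13.450 + 14.710 + 14.630 - 111.13 = -68.34 dBm

-68.34 dBm


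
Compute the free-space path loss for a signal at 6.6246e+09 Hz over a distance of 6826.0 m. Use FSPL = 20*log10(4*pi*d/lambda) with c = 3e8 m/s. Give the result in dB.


lambda = c / f = 3.0000e+08 / 6.6246e+09 = 0.04528575 m
FSPL = 20 * log10(4*pi*6826.0/0.04528575) = 125.5 dB

125.5 dB


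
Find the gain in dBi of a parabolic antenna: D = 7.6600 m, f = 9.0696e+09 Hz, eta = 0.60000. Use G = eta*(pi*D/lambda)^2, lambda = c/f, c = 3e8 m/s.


lambda = c / f = 3.0000e+08 / 9.0696e+09 = 0.03307753 m
G_linear = 0.60000 * (pi * 7.6600 / 0.03307753)^2 = 317572.1
G_dBi = 10 * log10(317572.1) = 55.02 dBi

55.02 dBi


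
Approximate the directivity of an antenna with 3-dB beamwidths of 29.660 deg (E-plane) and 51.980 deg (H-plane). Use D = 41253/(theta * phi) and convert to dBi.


D_linear = 41253 / (29.660 * 51.980) = 26.75766
D_dBi = 10 * log10(26.75766) = 14.27 dBi

14.27 dBi


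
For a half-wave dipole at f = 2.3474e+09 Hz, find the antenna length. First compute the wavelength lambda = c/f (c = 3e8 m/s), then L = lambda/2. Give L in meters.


lambda = c / f = 3.0000e+08 / 2.3474e+09 = 0.1278010 m
L = lambda / 2 = 0.1278010 / 2 = 0.06390 m

0.06390 m


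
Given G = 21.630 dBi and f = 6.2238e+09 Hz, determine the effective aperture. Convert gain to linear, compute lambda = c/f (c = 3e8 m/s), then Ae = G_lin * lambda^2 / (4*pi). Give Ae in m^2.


lambda = c / f = 3.0000e+08 / 6.2238e+09 = 0.04820206 m
G_linear = 10^(21.630/10) = 145.5459
Ae = G_linear * lambda^2 / (4*pi) = 145.5459 * 0.04820206^2 / (4*pi) = 0.02691 m^2

0.02691 m^2


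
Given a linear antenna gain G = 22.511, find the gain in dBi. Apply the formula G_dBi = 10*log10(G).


G_dBi = 10 * log10(22.511) = 13.52 dBi

13.52 dBi


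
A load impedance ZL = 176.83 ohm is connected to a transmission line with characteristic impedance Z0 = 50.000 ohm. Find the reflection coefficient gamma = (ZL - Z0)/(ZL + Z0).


gamma = (176.83 - 50.000) / (176.83 + 50.000) = 0.5591

0.5591


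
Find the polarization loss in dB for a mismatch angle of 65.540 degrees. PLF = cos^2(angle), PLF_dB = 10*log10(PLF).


PLF_linear = cos^2(65.540 deg) = 0.1714439
PLF_dB = 10 * log10(0.1714439) = -7.659 dB

-7.659 dB


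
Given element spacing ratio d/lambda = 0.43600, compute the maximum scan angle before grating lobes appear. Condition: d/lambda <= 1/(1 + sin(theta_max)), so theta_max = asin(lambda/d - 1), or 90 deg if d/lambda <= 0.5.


lambda/d - 1 = 1/0.43600 - 1 = 1.293578 >= 1
d/lambda <= 0.5, so the array can scan to endfire without grating lobes: theta_max = 90 deg

90 deg


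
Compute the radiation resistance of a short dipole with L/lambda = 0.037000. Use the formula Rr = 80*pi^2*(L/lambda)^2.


Rr = 80 * pi^2 * (0.037000)^2 = 80 * 9.869604 * 1.369000e-03 = 1.081 ohm

1.081 ohm


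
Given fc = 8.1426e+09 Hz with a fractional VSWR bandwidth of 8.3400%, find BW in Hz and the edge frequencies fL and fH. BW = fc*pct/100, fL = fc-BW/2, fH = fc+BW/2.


BW = 8.1426e+09 * 8.3400/100 = 6.790928e+08 Hz
fL = 8.1426e+09 - 6.790928e+08/2 = 7.803e+09 Hz
fH = 8.1426e+09 + 6.790928e+08/2 = 8.482e+09 Hz

BW=6.791e+08 Hz, fL=7.803e+09 Hz, fH=8.482e+09 Hz


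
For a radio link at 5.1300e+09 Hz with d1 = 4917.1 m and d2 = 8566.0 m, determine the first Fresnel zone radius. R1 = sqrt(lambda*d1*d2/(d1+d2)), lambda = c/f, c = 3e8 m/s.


lambda = c / f = 3.0000e+08 / 5.1300e+09 = 0.05847953 m
R1 = sqrt(0.05847953 * 4917.1 * 8566.0 / (4917.1 + 8566.0)) = 13.52 m

13.52 m


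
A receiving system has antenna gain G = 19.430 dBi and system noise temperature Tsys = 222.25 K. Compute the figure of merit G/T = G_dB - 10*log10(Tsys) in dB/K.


G/T = 19.430 - 10*log10(222.25) = 19.430 - 23.46842 = -4.038 dB/K

-4.038 dB/K


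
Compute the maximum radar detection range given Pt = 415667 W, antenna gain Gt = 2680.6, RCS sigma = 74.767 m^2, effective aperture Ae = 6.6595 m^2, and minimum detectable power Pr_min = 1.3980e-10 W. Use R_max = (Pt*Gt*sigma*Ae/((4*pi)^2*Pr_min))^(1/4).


R^4 = 415667*2680.6*74.767*6.6595 / ((4*pi)^2 * 1.3980e-10) = 2.513056e+19
R_max = 2.513056e+19^0.25 = 70803 m

70803 m


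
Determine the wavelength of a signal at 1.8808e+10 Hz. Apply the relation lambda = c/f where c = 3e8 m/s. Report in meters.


lambda = c / f = 3.0000e+08 / 1.8808e+10 = 0.01595 m

0.01595 m


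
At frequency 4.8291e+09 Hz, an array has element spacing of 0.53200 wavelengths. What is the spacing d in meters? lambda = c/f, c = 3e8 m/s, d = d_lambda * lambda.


lambda = c / f = 3.0000e+08 / 4.8291e+09 = 0.06212338 m
d = 0.53200 * 0.06212338 = 0.03305 m

0.03305 m


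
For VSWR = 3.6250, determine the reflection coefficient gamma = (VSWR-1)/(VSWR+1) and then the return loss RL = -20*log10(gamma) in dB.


gamma = (3.6250 - 1) / (3.6250 + 1) = 0.5675676
RL = -20 * log10(0.5675676) = 4.920 dB

4.920 dB


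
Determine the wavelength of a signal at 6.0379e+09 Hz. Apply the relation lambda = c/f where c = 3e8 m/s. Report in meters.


lambda = c / f = 3.0000e+08 / 6.0379e+09 = 0.04969 m

0.04969 m


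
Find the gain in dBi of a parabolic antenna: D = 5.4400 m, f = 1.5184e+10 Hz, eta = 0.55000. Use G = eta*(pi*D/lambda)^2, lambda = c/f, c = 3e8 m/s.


lambda = c / f = 3.0000e+08 / 1.5184e+10 = 0.01975764 m
G_linear = 0.55000 * (pi * 5.4400 / 0.01975764)^2 = 411519.2
G_dBi = 10 * log10(411519.2) = 56.14 dBi

56.14 dBi


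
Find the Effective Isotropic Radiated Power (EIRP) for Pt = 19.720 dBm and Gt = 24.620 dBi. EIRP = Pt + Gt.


EIRP = Pt + Gt = 19.720 + 24.620 = 44.34 dBm

44.34 dBm


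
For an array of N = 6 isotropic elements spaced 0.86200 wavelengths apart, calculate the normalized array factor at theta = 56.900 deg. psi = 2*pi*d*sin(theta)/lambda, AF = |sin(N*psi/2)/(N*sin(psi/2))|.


psi = 2*pi*0.86200*sin(56.900 deg) = 4.537173 rad
AF = |sin(6*4.537173/2) / (6*sin(4.537173/2))| = 0.1881

0.1881


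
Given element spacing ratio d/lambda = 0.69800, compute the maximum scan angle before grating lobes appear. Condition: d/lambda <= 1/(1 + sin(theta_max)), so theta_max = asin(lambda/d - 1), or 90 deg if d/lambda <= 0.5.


lambda/d - 1 = 1/0.69800 - 1 = 0.4326648
theta_max = asin(0.4326648) = 25.64 deg

25.64 deg


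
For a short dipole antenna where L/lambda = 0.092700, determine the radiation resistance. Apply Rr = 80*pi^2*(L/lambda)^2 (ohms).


Rr = 80 * pi^2 * (0.092700)^2 = 80 * 9.869604 * 8.593290e-03 = 6.785 ohm

6.785 ohm


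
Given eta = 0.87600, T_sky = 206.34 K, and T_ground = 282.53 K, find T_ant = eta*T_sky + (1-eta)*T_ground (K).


T_ant = 0.87600 * 206.34 + (1 - 0.87600) * 282.53 = 215.8 K

215.8 K


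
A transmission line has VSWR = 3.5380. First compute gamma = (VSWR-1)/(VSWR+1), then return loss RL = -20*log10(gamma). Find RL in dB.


gamma = (3.5380 - 1) / (3.5380 + 1) = 0.5592772
RL = -20 * log10(0.5592772) = 5.047 dB

5.047 dB


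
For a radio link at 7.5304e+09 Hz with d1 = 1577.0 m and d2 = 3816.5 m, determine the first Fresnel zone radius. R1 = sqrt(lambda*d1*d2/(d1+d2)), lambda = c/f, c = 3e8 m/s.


lambda = c / f = 3.0000e+08 / 7.5304e+09 = 0.03983852 m
R1 = sqrt(0.03983852 * 1577.0 * 3816.5 / (1577.0 + 3816.5)) = 6.668 m

6.668 m


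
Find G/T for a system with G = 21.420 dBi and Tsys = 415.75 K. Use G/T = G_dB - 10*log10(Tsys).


G/T = 21.420 - 10*log10(415.75) = 21.420 - 26.18832 = -4.768 dB/K

-4.768 dB/K


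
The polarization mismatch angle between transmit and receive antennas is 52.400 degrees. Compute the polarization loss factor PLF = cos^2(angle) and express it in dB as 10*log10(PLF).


PLF_linear = cos^2(52.400 deg) = 0.3722771
PLF_dB = 10 * log10(0.3722771) = -4.291 dB

-4.291 dB


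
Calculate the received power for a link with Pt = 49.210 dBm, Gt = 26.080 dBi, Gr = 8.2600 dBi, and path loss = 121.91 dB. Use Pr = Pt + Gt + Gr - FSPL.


Pr = 49.210 + 26.080 + 8.2600 - 121.91 = -38.36 dBm

-38.36 dBm


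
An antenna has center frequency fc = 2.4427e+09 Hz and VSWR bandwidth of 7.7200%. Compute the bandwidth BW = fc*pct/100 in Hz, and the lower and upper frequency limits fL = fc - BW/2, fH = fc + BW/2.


BW = 2.4427e+09 * 7.7200/100 = 1.885764e+08 Hz
fL = 2.4427e+09 - 1.885764e+08/2 = 2.348e+09 Hz
fH = 2.4427e+09 + 1.885764e+08/2 = 2.537e+09 Hz

BW=1.886e+08 Hz, fL=2.348e+09 Hz, fH=2.537e+09 Hz


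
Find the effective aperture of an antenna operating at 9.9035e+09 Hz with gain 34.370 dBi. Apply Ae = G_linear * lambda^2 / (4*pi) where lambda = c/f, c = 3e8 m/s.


lambda = c / f = 3.0000e+08 / 9.9035e+09 = 0.03029232 m
G_linear = 10^(34.370/10) = 2735.269
Ae = G_linear * lambda^2 / (4*pi) = 2735.269 * 0.03029232^2 / (4*pi) = 0.1997 m^2

0.1997 m^2


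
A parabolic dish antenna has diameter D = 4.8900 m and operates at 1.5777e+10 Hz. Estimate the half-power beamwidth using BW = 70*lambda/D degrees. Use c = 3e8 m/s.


lambda = c / f = 3.0000e+08 / 1.5777e+10 = 0.01901502 m
BW = 70 * 0.01901502 / 4.8900 = 0.2722 deg

0.2722 deg


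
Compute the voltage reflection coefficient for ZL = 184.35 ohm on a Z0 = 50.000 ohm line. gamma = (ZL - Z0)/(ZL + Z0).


gamma = (184.35 - 50.000) / (184.35 + 50.000) = 0.5733

0.5733


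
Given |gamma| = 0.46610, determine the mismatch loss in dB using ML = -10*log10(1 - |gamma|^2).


ML = -10 * log10(1 - 0.46610^2) = -10 * log10(0.78275079) = 1.064 dB

1.064 dB


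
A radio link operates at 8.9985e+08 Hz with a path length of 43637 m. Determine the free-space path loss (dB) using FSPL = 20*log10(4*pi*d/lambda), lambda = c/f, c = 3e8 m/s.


lambda = c / f = 3.0000e+08 / 8.9985e+08 = 0.3333889 m
FSPL = 20 * log10(4*pi*43637/0.3333889) = 124.3 dB

124.3 dB


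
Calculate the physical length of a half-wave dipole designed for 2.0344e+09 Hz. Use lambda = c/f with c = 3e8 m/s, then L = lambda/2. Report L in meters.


lambda = c / f = 3.0000e+08 / 2.0344e+09 = 0.1474636 m
L = lambda / 2 = 0.1474636 / 2 = 0.07373 m

0.07373 m


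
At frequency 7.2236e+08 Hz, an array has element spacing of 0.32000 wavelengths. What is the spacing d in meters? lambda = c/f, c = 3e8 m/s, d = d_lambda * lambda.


lambda = c / f = 3.0000e+08 / 7.2236e+08 = 0.4153054 m
d = 0.32000 * 0.4153054 = 0.1329 m

0.1329 m


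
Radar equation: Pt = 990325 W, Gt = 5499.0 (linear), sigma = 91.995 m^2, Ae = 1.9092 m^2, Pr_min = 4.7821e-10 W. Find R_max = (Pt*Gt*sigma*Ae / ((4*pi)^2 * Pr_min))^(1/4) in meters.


R^4 = 990325*5499.0*91.995*1.9092 / ((4*pi)^2 * 4.7821e-10) = 1.266598e+19
R_max = 1.266598e+19^0.25 = 59657 m

59657 m


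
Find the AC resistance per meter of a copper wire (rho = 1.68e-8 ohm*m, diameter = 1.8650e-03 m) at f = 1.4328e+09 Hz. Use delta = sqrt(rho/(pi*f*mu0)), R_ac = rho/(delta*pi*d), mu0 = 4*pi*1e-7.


delta = sqrt(1.68e-8 / (pi * 1.4328e+09 * 4*pi*1e-7)) = 1.723384e-06 m
R_ac = 1.68e-8 / (1.723384e-06 * pi * 1.8650e-03) = 1.664 ohm/m

1.664 ohm/m


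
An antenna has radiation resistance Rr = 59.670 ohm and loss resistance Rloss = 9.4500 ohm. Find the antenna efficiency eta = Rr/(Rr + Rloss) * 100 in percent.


eta = 59.670 / (59.670 + 9.4500) * 100 = 86.33%

86.33%


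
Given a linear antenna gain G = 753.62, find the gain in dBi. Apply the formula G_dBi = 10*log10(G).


G_dBi = 10 * log10(753.62) = 28.77 dBi

28.77 dBi


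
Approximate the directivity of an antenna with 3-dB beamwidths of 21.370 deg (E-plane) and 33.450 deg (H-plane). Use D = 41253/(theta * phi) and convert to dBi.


D_linear = 41253 / (21.370 * 33.450) = 57.71051
D_dBi = 10 * log10(57.71051) = 17.61 dBi

17.61 dBi


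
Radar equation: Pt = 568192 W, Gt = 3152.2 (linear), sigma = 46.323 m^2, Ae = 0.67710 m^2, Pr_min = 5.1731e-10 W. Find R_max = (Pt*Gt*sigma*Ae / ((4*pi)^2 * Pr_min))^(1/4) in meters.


R^4 = 568192*3152.2*46.323*0.67710 / ((4*pi)^2 * 5.1731e-10) = 6.876822e+17
R_max = 6.876822e+17^0.25 = 28797 m

28797 m


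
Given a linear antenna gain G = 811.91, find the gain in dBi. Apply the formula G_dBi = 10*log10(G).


G_dBi = 10 * log10(811.91) = 29.10 dBi

29.10 dBi


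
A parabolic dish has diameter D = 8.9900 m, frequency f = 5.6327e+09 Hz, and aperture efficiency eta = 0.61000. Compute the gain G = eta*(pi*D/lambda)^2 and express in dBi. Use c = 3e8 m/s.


lambda = c / f = 3.0000e+08 / 5.6327e+09 = 0.05326043 m
G_linear = 0.61000 * (pi * 8.9900 / 0.05326043)^2 = 171529.8
G_dBi = 10 * log10(171529.8) = 52.34 dBi

52.34 dBi


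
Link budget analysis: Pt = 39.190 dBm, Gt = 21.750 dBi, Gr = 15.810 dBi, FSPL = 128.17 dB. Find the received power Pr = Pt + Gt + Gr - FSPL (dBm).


Pr = 39.190 + 21.750 + 15.810 - 128.17 = -51.42 dBm

-51.42 dBm


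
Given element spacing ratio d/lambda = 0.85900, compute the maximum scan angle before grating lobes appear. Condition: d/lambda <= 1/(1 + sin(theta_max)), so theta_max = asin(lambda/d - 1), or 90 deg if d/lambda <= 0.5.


lambda/d - 1 = 1/0.85900 - 1 = 0.1641444
theta_max = asin(0.1641444) = 9.448 deg

9.448 deg


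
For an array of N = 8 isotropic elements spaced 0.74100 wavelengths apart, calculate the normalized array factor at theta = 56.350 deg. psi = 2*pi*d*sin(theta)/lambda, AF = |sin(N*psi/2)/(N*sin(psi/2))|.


psi = 2*pi*0.74100*sin(56.350 deg) = 3.875698 rad
AF = |sin(8*3.875698/2) / (8*sin(3.875698/2))| = 0.02728

0.02728


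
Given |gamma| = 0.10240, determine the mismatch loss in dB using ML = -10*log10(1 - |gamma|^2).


ML = -10 * log10(1 - 0.10240^2) = -10 * log10(0.98951424) = 0.04578 dB

0.04578 dB


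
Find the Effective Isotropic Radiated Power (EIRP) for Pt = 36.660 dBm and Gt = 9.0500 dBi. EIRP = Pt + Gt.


EIRP = Pt + Gt = 36.660 + 9.0500 = 45.71 dBm

45.71 dBm


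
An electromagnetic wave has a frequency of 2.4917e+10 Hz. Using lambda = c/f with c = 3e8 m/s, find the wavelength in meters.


lambda = c / f = 3.0000e+08 / 2.4917e+10 = 0.01204 m

0.01204 m


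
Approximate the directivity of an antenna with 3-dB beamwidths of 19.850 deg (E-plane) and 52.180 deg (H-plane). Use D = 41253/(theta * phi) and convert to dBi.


D_linear = 41253 / (19.850 * 52.180) = 39.82822
D_dBi = 10 * log10(39.82822) = 16.00 dBi

16.00 dBi


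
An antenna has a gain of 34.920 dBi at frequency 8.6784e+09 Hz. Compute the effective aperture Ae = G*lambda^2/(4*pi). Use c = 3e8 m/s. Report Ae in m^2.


lambda = c / f = 3.0000e+08 / 8.6784e+09 = 0.03456858 m
G_linear = 10^(34.920/10) = 3104.560
Ae = G_linear * lambda^2 / (4*pi) = 3104.560 * 0.03456858^2 / (4*pi) = 0.2952 m^2

0.2952 m^2


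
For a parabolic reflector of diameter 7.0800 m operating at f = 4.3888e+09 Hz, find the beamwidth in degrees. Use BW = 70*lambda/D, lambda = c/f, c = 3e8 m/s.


lambda = c / f = 3.0000e+08 / 4.3888e+09 = 0.06835581 m
BW = 70 * 0.06835581 / 7.0800 = 0.6758 deg

0.6758 deg


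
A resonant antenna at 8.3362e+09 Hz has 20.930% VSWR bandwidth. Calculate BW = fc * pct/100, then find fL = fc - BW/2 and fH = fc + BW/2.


BW = 8.3362e+09 * 20.930/100 = 1.744767e+09 Hz
fL = 8.3362e+09 - 1.744767e+09/2 = 7.464e+09 Hz
fH = 8.3362e+09 + 1.744767e+09/2 = 9.209e+09 Hz

BW=1.745e+09 Hz, fL=7.464e+09 Hz, fH=9.209e+09 Hz


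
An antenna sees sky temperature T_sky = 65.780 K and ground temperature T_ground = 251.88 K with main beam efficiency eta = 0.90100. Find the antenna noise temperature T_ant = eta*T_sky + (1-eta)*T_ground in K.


T_ant = 0.90100 * 65.780 + (1 - 0.90100) * 251.88 = 84.20 K

84.20 K


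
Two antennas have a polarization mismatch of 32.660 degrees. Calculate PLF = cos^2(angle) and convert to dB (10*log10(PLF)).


PLF_linear = cos^2(32.660 deg) = 0.7087750
PLF_dB = 10 * log10(0.7087750) = -1.495 dB

-1.495 dB


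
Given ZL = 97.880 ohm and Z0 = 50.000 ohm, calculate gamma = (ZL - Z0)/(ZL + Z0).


gamma = (97.880 - 50.000) / (97.880 + 50.000) = 0.3238

0.3238


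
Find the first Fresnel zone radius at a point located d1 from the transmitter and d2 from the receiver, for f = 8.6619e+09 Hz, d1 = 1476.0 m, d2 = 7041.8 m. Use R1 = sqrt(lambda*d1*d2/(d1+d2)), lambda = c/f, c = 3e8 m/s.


lambda = c / f = 3.0000e+08 / 8.6619e+09 = 0.03463443 m
R1 = sqrt(0.03463443 * 1476.0 * 7041.8 / (1476.0 + 7041.8)) = 6.501 m

6.501 m


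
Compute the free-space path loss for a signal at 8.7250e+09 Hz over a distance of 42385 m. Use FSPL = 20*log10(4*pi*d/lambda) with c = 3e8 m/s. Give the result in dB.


lambda = c / f = 3.0000e+08 / 8.7250e+09 = 0.03438395 m
FSPL = 20 * log10(4*pi*42385/0.03438395) = 143.8 dB

143.8 dB


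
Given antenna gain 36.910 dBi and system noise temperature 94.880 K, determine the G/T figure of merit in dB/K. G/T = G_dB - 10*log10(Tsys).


G/T = 36.910 - 10*log10(94.880) = 36.910 - 19.77175 = 17.14 dB/K

17.14 dB/K


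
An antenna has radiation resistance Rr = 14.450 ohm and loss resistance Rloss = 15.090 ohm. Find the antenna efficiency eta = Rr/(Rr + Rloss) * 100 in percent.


eta = 14.450 / (14.450 + 15.090) * 100 = 48.92%

48.92%


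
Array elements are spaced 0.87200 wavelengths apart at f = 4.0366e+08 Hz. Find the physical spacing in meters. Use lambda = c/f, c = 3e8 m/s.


lambda = c / f = 3.0000e+08 / 4.0366e+08 = 0.7431997 m
d = 0.87200 * 0.7431997 = 0.6481 m

0.6481 m


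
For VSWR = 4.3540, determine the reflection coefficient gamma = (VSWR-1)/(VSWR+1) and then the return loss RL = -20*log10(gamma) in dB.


gamma = (4.3540 - 1) / (4.3540 + 1) = 0.6264475
RL = -20 * log10(0.6264475) = 4.062 dB

4.062 dB


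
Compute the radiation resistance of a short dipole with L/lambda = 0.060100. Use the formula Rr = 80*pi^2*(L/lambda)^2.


Rr = 80 * pi^2 * (0.060100)^2 = 80 * 9.869604 * 3.612010e-03 = 2.852 ohm

2.852 ohm


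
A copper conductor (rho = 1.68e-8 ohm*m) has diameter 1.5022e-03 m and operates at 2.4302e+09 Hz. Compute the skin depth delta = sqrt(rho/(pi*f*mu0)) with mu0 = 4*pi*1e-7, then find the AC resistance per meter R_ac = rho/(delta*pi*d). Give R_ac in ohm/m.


delta = sqrt(1.68e-8 / (pi * 2.4302e+09 * 4*pi*1e-7)) = 1.323286e-06 m
R_ac = 1.68e-8 / (1.323286e-06 * pi * 1.5022e-03) = 2.690 ohm/m

2.690 ohm/m


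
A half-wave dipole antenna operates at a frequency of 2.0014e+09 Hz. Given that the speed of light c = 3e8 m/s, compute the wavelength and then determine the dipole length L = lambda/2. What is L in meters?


lambda = c / f = 3.0000e+08 / 2.0014e+09 = 0.1498951 m
L = lambda / 2 = 0.1498951 / 2 = 0.07495 m

0.07495 m


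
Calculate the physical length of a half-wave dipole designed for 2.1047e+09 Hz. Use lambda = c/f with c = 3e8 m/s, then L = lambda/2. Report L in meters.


lambda = c / f = 3.0000e+08 / 2.1047e+09 = 0.1425381 m
L = lambda / 2 = 0.1425381 / 2 = 0.07127 m

0.07127 m


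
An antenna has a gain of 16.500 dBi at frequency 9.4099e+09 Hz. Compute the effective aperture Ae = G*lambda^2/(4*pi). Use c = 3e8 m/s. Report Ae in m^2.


lambda = c / f = 3.0000e+08 / 9.4099e+09 = 0.03188132 m
G_linear = 10^(16.500/10) = 44.66836
Ae = G_linear * lambda^2 / (4*pi) = 44.66836 * 0.03188132^2 / (4*pi) = 3.613e-03 m^2

3.613e-03 m^2
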